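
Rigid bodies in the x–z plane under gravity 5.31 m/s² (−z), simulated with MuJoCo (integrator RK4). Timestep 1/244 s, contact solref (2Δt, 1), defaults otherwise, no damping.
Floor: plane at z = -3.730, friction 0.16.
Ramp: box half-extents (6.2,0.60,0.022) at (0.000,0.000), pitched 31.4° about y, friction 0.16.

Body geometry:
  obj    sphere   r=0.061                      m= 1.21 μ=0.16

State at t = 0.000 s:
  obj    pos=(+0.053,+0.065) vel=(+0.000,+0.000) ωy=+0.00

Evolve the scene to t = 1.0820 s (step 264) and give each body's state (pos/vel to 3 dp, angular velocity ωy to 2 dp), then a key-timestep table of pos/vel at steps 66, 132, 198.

State at t = 1.0820 s:
  obj    pos=(+1.073,-0.558) vel=(+1.882,-1.158) ωy=+32.10

Key-timestep trajectory:
   step    t(s)  obj.x    obj.z    obj.vx   obj.vz 
     66  0.2705   +0.117  +0.026  +0.473  -0.284
    132  0.5410   +0.308  -0.091  +0.941  -0.578
    198  0.8115   +0.627  -0.285  +1.412  -0.867


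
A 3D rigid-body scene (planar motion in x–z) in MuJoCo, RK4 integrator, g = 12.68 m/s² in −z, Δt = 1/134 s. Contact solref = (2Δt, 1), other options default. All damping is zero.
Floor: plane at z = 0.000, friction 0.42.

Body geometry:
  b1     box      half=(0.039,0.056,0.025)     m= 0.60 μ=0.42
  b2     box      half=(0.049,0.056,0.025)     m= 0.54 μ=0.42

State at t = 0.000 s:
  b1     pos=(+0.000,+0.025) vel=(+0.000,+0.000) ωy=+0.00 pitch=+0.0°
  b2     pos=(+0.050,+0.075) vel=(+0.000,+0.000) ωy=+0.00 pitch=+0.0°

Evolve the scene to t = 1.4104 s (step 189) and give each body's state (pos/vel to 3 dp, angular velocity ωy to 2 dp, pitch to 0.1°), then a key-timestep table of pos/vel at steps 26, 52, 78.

State at t = 1.4104 s:
  b1     pos=(+0.000,+0.025) vel=(+0.000,+0.000) ωy=+0.00 pitch=+0.0°
  b2     pos=(+0.100,+0.049) vel=(+0.000,+0.000) ωy=+0.00 pitch=+90.0°

Key-timestep trajectory:
   step    t(s)  b1.x    b1.z    b1.vx   b1.vz   b2.x    b2.z    b2.vx   b2.vz 
     26  0.1940   +0.000  +0.025  +0.000  +0.000   +0.082  +0.054  +0.262  +0.000
     52  0.3881   +0.000  +0.025  +0.000  +0.000   +0.115  +0.054  -0.030  -0.006
     78  0.5821   +0.000  +0.025  +0.000  +0.000   +0.099  +0.050  +0.139  -0.063


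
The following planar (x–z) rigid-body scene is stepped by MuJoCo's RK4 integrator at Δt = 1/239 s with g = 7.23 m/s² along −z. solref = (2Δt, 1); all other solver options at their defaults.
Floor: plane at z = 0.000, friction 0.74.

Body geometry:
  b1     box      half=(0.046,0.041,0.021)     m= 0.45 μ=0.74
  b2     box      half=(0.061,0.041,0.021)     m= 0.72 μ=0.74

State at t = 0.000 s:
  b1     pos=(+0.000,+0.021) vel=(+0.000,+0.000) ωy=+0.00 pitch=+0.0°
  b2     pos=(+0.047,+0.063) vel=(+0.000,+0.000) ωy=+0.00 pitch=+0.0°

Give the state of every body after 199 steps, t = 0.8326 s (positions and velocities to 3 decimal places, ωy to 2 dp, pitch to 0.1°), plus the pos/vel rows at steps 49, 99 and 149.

State at t = 0.8326 s:
  b1     pos=(+0.000,+0.021) vel=(+0.000,+0.000) ωy=+0.00 pitch=+0.0°
  b2     pos=(+0.061,+0.057) vel=(+0.000,+0.000) ωy=-0.01 pitch=+42.3°

Key-timestep trajectory:
   step    t(s)  b1.x    b1.z    b1.vx   b1.vz   b2.x    b2.z    b2.vx   b2.vz 
     49  0.2050   +0.000  +0.021  +0.000  +0.000   +0.050  +0.063  +0.031  -0.005
     99  0.4142   +0.000  +0.021  +0.000  +0.000   +0.064  +0.058  +0.046  +0.031
    149  0.6234   +0.000  +0.021  +0.000  +0.000   +0.061  +0.057  +0.003  +0.001


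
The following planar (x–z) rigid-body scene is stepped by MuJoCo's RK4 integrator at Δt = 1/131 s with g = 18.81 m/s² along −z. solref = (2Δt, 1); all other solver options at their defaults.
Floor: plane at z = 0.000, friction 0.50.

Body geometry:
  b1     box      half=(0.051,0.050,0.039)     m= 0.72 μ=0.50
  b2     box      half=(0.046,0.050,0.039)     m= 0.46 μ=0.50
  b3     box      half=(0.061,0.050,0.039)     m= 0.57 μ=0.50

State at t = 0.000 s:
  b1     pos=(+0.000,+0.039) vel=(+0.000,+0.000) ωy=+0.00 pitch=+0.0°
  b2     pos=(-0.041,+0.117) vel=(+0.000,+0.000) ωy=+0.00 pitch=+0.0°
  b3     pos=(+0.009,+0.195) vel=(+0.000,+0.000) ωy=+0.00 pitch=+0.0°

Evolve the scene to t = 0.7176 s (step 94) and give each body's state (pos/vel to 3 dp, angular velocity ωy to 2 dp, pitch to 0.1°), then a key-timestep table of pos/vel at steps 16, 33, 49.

State at t = 0.7176 s:
  b1     pos=(+0.000,+0.039) vel=(+0.000,+0.000) ωy=+0.00 pitch=+0.0°
  b2     pos=(-0.041,+0.117) vel=(+0.000,+0.000) ωy=+0.00 pitch=+0.0°
  b3     pos=(+0.154,+0.039) vel=(+0.000,+0.000) ωy=+0.00 pitch=+180.0°

Key-timestep trajectory:
   step    t(s)  b1.x    b1.z    b1.vx   b1.vz   b2.x    b2.z    b2.vx   b2.vz   b3.x    b3.z    b3.vx   b3.vz 
     16  0.1221   +0.000  +0.039  +0.000  +0.000   -0.041  +0.117  -0.002  +0.001   +0.017  +0.193  +0.170  -0.053
     33  0.2519   +0.000  +0.039  -0.002  -0.001   -0.041  +0.117  -0.001  +0.000   +0.063  +0.137  +0.748  -0.211
     49  0.3740   +0.000  +0.039  +0.000  +0.000   -0.041  +0.117  +0.000  +0.000   +0.155  +0.030  +0.104  -0.018


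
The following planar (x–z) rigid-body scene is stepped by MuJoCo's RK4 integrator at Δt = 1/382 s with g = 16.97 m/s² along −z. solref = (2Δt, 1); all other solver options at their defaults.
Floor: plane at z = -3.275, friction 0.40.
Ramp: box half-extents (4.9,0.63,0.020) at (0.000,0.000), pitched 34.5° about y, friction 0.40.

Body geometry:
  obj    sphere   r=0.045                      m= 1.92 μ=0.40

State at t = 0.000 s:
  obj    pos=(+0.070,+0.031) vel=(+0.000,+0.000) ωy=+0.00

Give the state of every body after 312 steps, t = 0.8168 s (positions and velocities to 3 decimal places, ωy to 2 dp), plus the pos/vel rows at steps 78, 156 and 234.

State at t = 0.8168 s:
  obj    pos=(+1.957,-1.266) vel=(+4.621,-3.176) ωy=+124.60

Key-timestep trajectory:
   step    t(s)  obj.x    obj.z    obj.vx   obj.vz 
     78  0.2042   +0.188  -0.050  +1.155  -0.794
    156  0.4084   +0.542  -0.294  +2.311  -1.588
    234  0.6126   +1.132  -0.699  +3.466  -2.382


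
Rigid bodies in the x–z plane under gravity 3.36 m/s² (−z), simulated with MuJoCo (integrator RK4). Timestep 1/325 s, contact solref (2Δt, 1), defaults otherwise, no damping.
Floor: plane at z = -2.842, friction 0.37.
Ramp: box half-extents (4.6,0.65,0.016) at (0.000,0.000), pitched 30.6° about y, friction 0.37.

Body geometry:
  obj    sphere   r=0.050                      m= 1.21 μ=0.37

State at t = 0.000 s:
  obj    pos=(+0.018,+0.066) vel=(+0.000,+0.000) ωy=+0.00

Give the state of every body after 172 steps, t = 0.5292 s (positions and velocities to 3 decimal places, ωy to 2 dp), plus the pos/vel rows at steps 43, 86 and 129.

State at t = 0.5292 s:
  obj    pos=(+0.165,-0.021) vel=(+0.557,-0.329) ωy=+12.93

Key-timestep trajectory:
   step    t(s)  obj.x    obj.z    obj.vx   obj.vz 
     43  0.1323   +0.027  +0.061  +0.139  -0.082
     86  0.2646   +0.055  +0.044  +0.278  -0.165
    129  0.3969   +0.101  +0.017  +0.417  -0.247


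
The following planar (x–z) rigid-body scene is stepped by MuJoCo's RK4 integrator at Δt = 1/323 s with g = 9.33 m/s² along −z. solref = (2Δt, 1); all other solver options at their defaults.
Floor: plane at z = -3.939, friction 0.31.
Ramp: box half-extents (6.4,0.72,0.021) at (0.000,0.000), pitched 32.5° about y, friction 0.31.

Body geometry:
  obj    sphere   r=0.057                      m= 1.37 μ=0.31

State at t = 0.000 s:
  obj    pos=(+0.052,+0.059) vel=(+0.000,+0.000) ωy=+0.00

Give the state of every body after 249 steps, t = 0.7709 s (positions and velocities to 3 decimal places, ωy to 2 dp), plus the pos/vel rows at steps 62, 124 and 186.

State at t = 0.7709 s:
  obj    pos=(+0.950,-0.512) vel=(+2.328,-1.483) ωy=+48.42

Key-timestep trajectory:
   step    t(s)  obj.x    obj.z    obj.vx   obj.vz 
     62  0.1920   +0.108  +0.024  +0.580  -0.369
    124  0.3839   +0.275  -0.083  +1.159  -0.739
    186  0.5759   +0.553  -0.260  +1.739  -1.108


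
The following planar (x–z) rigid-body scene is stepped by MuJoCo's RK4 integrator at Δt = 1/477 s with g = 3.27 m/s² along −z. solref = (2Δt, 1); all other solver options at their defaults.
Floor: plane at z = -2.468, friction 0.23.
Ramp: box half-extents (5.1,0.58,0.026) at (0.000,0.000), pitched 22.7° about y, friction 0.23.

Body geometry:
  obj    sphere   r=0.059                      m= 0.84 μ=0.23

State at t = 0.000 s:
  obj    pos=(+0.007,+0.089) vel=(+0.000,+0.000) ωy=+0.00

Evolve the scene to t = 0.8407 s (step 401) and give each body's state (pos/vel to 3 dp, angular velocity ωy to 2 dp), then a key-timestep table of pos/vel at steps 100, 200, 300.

State at t = 0.8407 s:
  obj    pos=(+0.301,-0.034) vel=(+0.699,-0.292) ωy=+12.84

Key-timestep trajectory:
   step    t(s)  obj.x    obj.z    obj.vx   obj.vz 
    100  0.2096   +0.025  +0.082  +0.174  -0.073
    200  0.4193   +0.080  +0.059  +0.349  -0.146
    300  0.6289   +0.172  +0.020  +0.523  -0.219


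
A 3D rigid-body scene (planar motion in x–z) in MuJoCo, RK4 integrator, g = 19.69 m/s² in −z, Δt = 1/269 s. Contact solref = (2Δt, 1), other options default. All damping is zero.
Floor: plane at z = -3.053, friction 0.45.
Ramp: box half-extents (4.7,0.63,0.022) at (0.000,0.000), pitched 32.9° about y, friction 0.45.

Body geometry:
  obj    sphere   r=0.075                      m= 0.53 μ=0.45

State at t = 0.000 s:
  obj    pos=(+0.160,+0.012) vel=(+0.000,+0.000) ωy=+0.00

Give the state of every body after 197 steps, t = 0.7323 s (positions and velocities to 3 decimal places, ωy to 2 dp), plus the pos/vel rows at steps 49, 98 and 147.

State at t = 0.7323 s:
  obj    pos=(+1.880,-1.101) vel=(+4.697,-3.039) ωy=+74.58

Key-timestep trajectory:
   step    t(s)  obj.x    obj.z    obj.vx   obj.vz 
     49  0.1822   +0.266  -0.057  +1.169  -0.756
     98  0.3643   +0.586  -0.263  +2.337  -1.512
    147  0.5465   +1.118  -0.608  +3.505  -2.268


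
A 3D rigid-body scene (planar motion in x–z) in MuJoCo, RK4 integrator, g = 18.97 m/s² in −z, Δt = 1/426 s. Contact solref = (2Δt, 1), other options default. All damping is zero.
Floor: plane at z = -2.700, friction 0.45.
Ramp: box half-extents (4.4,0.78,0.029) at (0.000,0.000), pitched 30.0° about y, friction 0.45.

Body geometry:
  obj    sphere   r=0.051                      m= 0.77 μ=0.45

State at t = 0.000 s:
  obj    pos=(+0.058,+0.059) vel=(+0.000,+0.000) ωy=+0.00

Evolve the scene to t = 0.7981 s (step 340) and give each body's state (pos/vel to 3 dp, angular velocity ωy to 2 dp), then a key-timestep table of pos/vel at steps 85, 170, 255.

State at t = 0.7981 s:
  obj    pos=(+1.927,-1.020) vel=(+4.683,-2.704) ωy=+106.02

Key-timestep trajectory:
   step    t(s)  obj.x    obj.z    obj.vx   obj.vz 
     85  0.1995   +0.175  -0.009  +1.171  -0.676
    170  0.3991   +0.525  -0.211  +2.342  -1.352
    255  0.5986   +1.109  -0.548  +3.512  -2.028


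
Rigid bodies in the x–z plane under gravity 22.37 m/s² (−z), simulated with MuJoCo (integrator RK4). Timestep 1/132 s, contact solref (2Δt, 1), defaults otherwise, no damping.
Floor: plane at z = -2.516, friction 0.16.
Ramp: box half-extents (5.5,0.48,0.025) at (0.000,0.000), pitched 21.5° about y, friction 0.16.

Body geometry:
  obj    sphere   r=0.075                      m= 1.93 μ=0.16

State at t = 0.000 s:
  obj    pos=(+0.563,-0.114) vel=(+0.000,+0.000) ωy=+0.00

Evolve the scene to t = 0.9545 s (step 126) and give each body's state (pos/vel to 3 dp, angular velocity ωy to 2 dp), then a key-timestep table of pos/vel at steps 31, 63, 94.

State at t = 0.9545 s:
  obj    pos=(+3.046,-1.092) vel=(+5.202,-2.049) ωy=+74.50

Key-timestep trajectory:
   step    t(s)  obj.x    obj.z    obj.vx   obj.vz 
     31  0.2348   +0.713  -0.174  +1.280  -0.504
     63  0.4773   +1.184  -0.359  +2.601  -1.025
     94  0.7121   +1.945  -0.659  +3.881  -1.529


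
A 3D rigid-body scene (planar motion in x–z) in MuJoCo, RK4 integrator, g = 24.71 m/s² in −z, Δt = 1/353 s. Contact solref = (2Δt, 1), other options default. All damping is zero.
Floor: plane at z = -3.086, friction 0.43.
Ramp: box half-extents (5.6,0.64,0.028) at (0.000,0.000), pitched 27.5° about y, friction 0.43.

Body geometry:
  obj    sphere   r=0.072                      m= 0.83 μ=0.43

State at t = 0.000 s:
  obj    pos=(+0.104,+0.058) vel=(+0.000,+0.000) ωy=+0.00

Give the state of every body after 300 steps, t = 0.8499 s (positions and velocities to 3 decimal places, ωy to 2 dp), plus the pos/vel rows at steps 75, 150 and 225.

State at t = 0.8499 s:
  obj    pos=(+2.715,-1.301) vel=(+6.144,-3.198) ωy=+96.19

Key-timestep trajectory:
   step    t(s)  obj.x    obj.z    obj.vx   obj.vz 
     75  0.2125   +0.267  -0.026  +1.536  -0.800
    150  0.4249   +0.757  -0.281  +3.072  -1.599
    225  0.6374   +1.573  -0.706  +4.608  -2.399


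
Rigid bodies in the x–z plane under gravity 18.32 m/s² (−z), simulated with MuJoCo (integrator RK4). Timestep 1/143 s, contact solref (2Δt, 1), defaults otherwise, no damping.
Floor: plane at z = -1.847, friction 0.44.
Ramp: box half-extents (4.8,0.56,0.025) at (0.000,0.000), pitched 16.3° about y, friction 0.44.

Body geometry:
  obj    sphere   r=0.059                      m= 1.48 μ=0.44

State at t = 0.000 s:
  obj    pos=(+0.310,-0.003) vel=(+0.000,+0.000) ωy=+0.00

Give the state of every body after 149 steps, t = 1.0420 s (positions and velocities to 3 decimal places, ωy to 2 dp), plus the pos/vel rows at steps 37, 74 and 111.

State at t = 1.0420 s:
  obj    pos=(+2.223,-0.563) vel=(+3.672,-1.074) ωy=+64.85

Key-timestep trajectory:
   step    t(s)  obj.x    obj.z    obj.vx   obj.vz 
     37  0.2587   +0.428  -0.038  +0.912  -0.267
     74  0.5175   +0.782  -0.141  +1.824  -0.533
    111  0.7762   +1.372  -0.314  +2.736  -0.800


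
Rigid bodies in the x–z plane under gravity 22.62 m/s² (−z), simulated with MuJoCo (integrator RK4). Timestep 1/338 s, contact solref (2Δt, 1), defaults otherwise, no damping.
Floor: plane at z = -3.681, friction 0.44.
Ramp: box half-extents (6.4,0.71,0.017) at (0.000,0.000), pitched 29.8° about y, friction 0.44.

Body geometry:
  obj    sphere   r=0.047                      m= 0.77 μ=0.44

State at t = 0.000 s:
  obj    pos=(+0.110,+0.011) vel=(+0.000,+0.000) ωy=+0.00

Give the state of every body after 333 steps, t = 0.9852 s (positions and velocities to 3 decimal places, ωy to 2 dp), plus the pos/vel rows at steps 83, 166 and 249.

State at t = 0.9852 s:
  obj    pos=(+3.492,-1.926) vel=(+6.865,-3.931) ωy=+168.30

Key-timestep trajectory:
   step    t(s)  obj.x    obj.z    obj.vx   obj.vz 
     83  0.2456   +0.320  -0.110  +1.711  -0.980
    166  0.4911   +0.950  -0.471  +3.422  -1.960
    249  0.7367   +2.001  -1.072  +5.133  -2.940


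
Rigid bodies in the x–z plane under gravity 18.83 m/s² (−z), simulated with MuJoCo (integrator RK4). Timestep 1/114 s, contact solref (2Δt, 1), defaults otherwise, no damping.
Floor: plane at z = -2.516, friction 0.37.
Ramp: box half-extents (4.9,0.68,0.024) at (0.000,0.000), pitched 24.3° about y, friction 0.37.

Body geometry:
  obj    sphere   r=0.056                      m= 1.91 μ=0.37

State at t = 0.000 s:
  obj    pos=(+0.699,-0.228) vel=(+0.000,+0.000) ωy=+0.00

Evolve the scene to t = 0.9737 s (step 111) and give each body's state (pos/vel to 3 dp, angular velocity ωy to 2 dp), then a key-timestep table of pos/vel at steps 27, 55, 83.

State at t = 0.9737 s:
  obj    pos=(+3.090,-1.308) vel=(+4.911,-2.217) ωy=+96.22

Key-timestep trajectory:
   step    t(s)  obj.x    obj.z    obj.vx   obj.vz 
     27  0.2368   +0.841  -0.292  +1.195  -0.540
     55  0.4825   +1.286  -0.493  +2.434  -1.099
     83  0.7281   +2.036  -0.832  +3.672  -1.658


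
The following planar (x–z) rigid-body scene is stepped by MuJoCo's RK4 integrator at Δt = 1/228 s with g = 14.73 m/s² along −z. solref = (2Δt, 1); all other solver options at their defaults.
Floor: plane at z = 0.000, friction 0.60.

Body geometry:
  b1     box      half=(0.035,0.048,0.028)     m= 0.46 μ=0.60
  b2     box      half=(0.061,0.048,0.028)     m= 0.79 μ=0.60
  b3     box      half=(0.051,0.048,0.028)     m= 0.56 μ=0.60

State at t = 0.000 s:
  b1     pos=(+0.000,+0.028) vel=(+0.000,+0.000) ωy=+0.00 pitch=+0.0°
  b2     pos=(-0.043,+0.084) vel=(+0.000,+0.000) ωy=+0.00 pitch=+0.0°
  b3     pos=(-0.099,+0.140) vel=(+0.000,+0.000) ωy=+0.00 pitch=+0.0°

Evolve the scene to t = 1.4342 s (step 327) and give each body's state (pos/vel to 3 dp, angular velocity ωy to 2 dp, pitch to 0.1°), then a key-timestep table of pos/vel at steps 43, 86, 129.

State at t = 1.4342 s:
  b1     pos=(+0.000,+0.028) vel=(+0.000,+0.000) ωy=+0.00 pitch=+0.0°
  b2     pos=(-0.105,+0.061) vel=(+0.000,+0.000) ωy=+0.00 pitch=-90.0°
  b3     pos=(-0.191,+0.051) vel=(+0.000,+0.000) ωy=+0.00 pitch=-90.0°

Key-timestep trajectory:
   step    t(s)  b1.x    b1.z    b1.vx   b1.vz   b2.x    b2.z    b2.vx   b2.vz   b3.x    b3.z    b3.vx   b3.vz 
     43  0.1886   +0.000  +0.028  +0.000  +0.000   -0.074  +0.067  -0.244  +0.026   -0.156  +0.057  -0.132  +0.070
     86  0.3772   +0.000  +0.028  +0.000  +0.000   -0.114  +0.064  -0.016  +0.005   -0.196  +0.053  -0.158  +0.121
    129  0.5658   +0.000  +0.028  +0.000  +0.000   -0.105  +0.061  -0.138  -0.006   -0.188  +0.052  -0.103  -0.050


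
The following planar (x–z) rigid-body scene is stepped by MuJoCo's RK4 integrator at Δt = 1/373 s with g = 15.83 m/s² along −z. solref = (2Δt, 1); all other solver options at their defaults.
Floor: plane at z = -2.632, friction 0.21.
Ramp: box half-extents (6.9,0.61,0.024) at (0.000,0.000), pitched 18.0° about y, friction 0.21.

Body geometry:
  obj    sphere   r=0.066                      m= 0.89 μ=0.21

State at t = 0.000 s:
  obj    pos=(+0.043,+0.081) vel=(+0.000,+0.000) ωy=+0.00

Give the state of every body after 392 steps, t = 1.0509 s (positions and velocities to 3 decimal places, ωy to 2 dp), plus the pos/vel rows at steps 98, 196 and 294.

State at t = 1.0509 s:
  obj    pos=(+1.878,-0.516) vel=(+3.492,-1.135) ωy=+55.63

Key-timestep trajectory:
   step    t(s)  obj.x    obj.z    obj.vx   obj.vz 
     98  0.2627   +0.158  +0.043  +0.873  -0.284
    196  0.5255   +0.502  -0.068  +1.746  -0.567
    294  0.7882   +1.075  -0.255  +2.619  -0.851


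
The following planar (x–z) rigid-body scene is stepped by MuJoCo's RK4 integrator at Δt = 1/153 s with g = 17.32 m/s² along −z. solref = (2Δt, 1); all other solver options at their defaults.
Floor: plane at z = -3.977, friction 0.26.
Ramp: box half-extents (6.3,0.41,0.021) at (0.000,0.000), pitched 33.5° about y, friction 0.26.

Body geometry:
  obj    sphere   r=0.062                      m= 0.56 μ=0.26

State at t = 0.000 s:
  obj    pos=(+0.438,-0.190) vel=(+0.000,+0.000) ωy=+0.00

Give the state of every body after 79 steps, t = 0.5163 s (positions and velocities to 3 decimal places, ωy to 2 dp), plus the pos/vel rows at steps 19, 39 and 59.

State at t = 0.5163 s:
  obj    pos=(+1.197,-0.693) vel=(+2.940,-1.946) ωy=+56.82

Key-timestep trajectory:
   step    t(s)  obj.x    obj.z    obj.vx   obj.vz 
     19  0.1242   +0.482  -0.219  +0.708  -0.468
     39  0.2549   +0.623  -0.313  +1.452  -0.961
     59  0.3856   +0.862  -0.471  +2.196  -1.454


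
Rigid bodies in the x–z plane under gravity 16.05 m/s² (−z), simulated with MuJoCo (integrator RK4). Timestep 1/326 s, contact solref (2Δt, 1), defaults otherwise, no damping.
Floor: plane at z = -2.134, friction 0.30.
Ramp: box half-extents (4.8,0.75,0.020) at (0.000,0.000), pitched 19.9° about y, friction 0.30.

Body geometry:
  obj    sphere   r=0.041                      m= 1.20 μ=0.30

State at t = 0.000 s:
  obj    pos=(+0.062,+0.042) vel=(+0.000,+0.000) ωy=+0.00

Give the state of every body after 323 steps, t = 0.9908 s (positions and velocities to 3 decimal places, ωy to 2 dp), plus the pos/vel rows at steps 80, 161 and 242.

State at t = 0.9908 s:
  obj    pos=(+1.863,-0.610) vel=(+3.635,-1.316) ωy=+94.29

Key-timestep trajectory:
   step    t(s)  obj.x    obj.z    obj.vx   obj.vz 
     80  0.2454   +0.173  +0.002  +0.900  -0.326
    161  0.4939   +0.510  -0.120  +1.812  -0.656
    242  0.7423   +1.073  -0.324  +2.724  -0.986


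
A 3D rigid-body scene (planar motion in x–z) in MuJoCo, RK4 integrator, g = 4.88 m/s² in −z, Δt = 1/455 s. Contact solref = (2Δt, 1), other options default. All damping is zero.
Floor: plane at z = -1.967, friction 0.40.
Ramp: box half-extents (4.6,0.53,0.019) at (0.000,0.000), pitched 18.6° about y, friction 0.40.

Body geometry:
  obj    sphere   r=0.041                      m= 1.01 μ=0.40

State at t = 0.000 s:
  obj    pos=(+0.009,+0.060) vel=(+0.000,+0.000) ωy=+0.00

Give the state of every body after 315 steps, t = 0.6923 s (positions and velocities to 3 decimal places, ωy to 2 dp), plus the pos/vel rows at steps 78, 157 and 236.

State at t = 0.6923 s:
  obj    pos=(+0.262,-0.025) vel=(+0.730,-0.246) ωy=+18.77

Key-timestep trajectory:
   step    t(s)  obj.x    obj.z    obj.vx   obj.vz 
     78  0.1714   +0.025  +0.055  +0.181  -0.061
    157  0.3451   +0.072  +0.039  +0.364  -0.122
    236  0.5187   +0.151  +0.013  +0.547  -0.184


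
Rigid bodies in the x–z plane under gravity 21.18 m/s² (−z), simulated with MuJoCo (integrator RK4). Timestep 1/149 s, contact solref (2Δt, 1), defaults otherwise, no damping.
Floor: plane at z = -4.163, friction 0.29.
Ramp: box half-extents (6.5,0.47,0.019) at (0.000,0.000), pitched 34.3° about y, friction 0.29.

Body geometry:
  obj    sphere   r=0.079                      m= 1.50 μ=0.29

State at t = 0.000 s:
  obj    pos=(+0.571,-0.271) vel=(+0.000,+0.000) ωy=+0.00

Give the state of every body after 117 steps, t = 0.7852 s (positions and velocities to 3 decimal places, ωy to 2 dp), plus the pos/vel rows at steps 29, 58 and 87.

State at t = 0.7852 s:
  obj    pos=(+2.743,-1.752) vel=(+5.531,-3.773) ωy=+84.71

Key-timestep trajectory:
   step    t(s)  obj.x    obj.z    obj.vx   obj.vz 
     29  0.1946   +0.705  -0.362  +1.372  -0.936
     58  0.3893   +1.105  -0.635  +2.742  -1.871
     87  0.5839   +1.772  -1.090  +4.113  -2.806


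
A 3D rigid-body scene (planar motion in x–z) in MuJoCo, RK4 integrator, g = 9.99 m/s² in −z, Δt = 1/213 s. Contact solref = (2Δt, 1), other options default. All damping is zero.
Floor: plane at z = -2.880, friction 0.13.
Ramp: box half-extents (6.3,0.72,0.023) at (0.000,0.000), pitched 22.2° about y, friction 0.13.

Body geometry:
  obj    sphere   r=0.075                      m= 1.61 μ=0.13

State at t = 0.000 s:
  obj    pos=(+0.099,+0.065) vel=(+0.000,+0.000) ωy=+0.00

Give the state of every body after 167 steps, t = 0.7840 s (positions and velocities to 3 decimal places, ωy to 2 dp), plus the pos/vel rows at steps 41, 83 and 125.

State at t = 0.7840 s:
  obj    pos=(+0.867,-0.248) vel=(+1.957,-0.799) ωy=+28.17

Key-timestep trajectory:
   step    t(s)  obj.x    obj.z    obj.vx   obj.vz 
     41  0.1925   +0.145  +0.046  +0.481  -0.196
     83  0.3897   +0.289  -0.012  +0.973  -0.397
    125  0.5869   +0.529  -0.110  +1.465  -0.598


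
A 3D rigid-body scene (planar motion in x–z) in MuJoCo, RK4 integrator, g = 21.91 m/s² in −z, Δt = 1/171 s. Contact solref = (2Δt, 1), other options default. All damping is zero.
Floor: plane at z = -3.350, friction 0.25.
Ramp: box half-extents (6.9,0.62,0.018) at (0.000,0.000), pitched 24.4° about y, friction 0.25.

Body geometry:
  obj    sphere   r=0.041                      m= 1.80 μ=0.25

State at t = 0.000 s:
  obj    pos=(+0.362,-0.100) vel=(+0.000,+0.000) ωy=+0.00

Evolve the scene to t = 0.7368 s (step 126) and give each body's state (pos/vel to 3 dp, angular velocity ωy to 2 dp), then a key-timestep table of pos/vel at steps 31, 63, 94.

State at t = 0.7368 s:
  obj    pos=(+1.961,-0.825) vel=(+4.338,-1.968) ωy=+116.16

Key-timestep trajectory:
   step    t(s)  obj.x    obj.z    obj.vx   obj.vz 
     31  0.1813   +0.459  -0.143  +1.067  -0.484
     63  0.3684   +0.762  -0.281  +2.169  -0.984
     94  0.5497   +1.252  -0.503  +3.236  -1.468


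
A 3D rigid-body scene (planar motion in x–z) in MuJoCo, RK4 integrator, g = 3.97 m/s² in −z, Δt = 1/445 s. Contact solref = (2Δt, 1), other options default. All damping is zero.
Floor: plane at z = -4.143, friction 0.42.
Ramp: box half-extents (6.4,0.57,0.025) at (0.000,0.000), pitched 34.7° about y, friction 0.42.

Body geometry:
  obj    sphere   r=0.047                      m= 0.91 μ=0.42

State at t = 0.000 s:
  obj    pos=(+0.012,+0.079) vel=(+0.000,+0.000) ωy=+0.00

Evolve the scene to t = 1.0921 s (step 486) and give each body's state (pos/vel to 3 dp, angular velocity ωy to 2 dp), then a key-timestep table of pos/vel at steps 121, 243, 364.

State at t = 1.0921 s:
  obj    pos=(+0.804,-0.469) vel=(+1.450,-1.004) ωy=+37.51

Key-timestep trajectory:
   step    t(s)  obj.x    obj.z    obj.vx   obj.vz 
    121  0.2719   +0.061  +0.045  +0.361  -0.250
    243  0.5461   +0.210  -0.058  +0.725  -0.502
    364  0.8180   +0.456  -0.228  +1.086  -0.752


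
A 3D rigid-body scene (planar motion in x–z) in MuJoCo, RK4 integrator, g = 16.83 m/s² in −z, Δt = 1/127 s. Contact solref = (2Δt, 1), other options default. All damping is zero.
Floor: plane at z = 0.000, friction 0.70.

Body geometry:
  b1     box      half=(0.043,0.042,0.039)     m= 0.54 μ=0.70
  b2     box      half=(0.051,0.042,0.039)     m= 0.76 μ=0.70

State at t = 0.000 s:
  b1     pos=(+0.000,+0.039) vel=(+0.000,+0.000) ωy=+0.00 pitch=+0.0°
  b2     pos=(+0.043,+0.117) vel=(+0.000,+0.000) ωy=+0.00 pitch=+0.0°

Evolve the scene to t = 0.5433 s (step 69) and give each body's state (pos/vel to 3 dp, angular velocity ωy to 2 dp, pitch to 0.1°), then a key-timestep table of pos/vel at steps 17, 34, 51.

State at t = 0.5433 s:
  b1     pos=(+0.000,+0.039) vel=(+0.000,+0.000) ωy=+0.00 pitch=+0.0°
  b2     pos=(+0.092,+0.051) vel=(-0.001,+0.002) ωy=-0.01 pitch=+90.0°

Key-timestep trajectory:
   step    t(s)  b1.x    b1.z    b1.vx   b1.vz   b2.x    b2.z    b2.vx   b2.vz 
     17  0.1339   +0.000  +0.039  +0.000  +0.000   +0.044  +0.117  +0.019  +0.000
     34  0.2677   +0.000  +0.039  -0.001  +0.000   +0.052  +0.116  +0.138  -0.032
     51  0.4016   +0.000  +0.039  +0.000  +0.000   +0.090  +0.066  +0.357  -1.168


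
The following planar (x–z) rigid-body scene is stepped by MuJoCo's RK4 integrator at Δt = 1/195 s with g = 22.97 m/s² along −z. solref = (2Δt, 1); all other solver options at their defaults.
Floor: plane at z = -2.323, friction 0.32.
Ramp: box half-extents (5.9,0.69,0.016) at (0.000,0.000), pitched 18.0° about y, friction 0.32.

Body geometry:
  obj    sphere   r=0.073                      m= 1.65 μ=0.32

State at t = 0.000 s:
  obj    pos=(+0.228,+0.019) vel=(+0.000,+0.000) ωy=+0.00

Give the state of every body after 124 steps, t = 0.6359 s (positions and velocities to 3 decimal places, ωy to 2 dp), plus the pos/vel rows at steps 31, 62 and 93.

State at t = 0.6359 s:
  obj    pos=(+1.203,-0.297) vel=(+3.066,-0.996) ωy=+44.15

Key-timestep trajectory:
   step    t(s)  obj.x    obj.z    obj.vx   obj.vz 
     31  0.1590   +0.289  +0.000  +0.767  -0.249
     62  0.3179   +0.472  -0.060  +1.533  -0.498
     93  0.4769   +0.777  -0.159  +2.300  -0.747


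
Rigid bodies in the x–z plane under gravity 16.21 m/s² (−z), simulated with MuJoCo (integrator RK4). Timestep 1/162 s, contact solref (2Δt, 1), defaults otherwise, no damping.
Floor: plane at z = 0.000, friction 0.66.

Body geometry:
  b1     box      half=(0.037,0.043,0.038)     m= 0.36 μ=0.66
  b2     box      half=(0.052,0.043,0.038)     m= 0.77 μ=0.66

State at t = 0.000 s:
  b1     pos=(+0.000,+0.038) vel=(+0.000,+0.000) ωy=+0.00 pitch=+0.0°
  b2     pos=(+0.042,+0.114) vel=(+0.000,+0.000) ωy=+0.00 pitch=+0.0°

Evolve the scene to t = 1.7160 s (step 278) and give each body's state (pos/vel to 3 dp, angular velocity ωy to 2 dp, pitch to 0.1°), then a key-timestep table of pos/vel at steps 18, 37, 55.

State at t = 1.7160 s:
  b1     pos=(+0.000,+0.038) vel=(+0.000,+0.000) ωy=+0.00 pitch=+0.0°
  b2     pos=(+0.090,+0.052) vel=(+0.000,+0.000) ωy=+0.00 pitch=+90.0°

Key-timestep trajectory:
   step    t(s)  b1.x    b1.z    b1.vx   b1.vz   b2.x    b2.z    b2.vx   b2.vz 
     18  0.1111   +0.000  +0.038  -0.001  +0.000   +0.050  +0.112  +0.170  -0.059
     37  0.2284   +0.000  +0.038  +0.000  +0.000   +0.084  +0.062  +0.339  -1.156
     55  0.3395   +0.000  +0.038  +0.000  +0.000   +0.090  +0.052  -0.181  -0.094


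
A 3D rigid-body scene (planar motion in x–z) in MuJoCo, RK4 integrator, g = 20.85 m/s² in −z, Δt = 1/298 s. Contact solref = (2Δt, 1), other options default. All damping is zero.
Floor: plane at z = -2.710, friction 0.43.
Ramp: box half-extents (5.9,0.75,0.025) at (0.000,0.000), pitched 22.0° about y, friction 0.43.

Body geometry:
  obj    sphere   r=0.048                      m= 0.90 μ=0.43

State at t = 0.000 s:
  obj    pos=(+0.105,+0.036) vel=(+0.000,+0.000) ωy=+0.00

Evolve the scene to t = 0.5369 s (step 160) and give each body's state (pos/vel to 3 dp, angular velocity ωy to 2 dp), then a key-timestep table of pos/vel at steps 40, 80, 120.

State at t = 0.5369 s:
  obj    pos=(+0.851,-0.265) vel=(+2.777,-1.122) ωy=+62.39

Key-timestep trajectory:
   step    t(s)  obj.x    obj.z    obj.vx   obj.vz 
     40  0.1342   +0.152  +0.017  +0.694  -0.281
     80  0.2685   +0.292  -0.039  +1.389  -0.561
    120  0.4027   +0.525  -0.133  +2.083  -0.842


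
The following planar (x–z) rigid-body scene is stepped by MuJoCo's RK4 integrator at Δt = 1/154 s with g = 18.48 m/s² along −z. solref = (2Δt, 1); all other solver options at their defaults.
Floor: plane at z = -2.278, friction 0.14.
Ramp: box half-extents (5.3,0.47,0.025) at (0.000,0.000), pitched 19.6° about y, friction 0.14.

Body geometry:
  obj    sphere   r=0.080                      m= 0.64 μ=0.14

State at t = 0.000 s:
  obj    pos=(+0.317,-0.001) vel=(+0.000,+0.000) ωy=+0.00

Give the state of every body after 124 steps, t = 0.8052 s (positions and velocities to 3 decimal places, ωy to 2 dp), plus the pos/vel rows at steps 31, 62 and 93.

State at t = 0.8052 s:
  obj    pos=(+1.669,-0.483) vel=(+3.359,-1.196) ωy=+44.55

Key-timestep trajectory:
   step    t(s)  obj.x    obj.z    obj.vx   obj.vz 
     31  0.2013   +0.402  -0.032  +0.840  -0.299
     62  0.4026   +0.655  -0.122  +1.680  -0.598
     93  0.6039   +1.078  -0.272  +2.519  -0.897


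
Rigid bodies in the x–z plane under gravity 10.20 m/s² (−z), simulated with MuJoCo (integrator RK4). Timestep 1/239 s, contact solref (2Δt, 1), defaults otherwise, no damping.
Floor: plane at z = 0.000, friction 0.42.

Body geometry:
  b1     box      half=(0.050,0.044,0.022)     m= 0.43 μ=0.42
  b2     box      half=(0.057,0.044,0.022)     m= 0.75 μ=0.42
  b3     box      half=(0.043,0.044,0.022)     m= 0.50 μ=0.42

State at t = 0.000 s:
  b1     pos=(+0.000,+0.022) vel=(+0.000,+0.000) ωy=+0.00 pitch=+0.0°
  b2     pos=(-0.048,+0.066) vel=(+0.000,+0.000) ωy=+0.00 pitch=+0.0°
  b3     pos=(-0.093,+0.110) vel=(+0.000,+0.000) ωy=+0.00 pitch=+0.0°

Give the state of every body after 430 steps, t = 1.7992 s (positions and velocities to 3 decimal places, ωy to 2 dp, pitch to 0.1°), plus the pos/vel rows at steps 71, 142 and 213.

State at t = 1.7992 s:
  b1     pos=(+0.000,+0.022) vel=(+0.000,+0.000) ωy=+0.00 pitch=+0.0°
  b2     pos=(-0.108,+0.057) vel=(+0.000,+0.000) ωy=+0.00 pitch=-90.0°
  b3     pos=(-0.166,+0.043) vel=(+0.000,+0.000) ωy=+0.00 pitch=-90.0°

Key-timestep trajectory:
   step    t(s)  b1.x    b1.z    b1.vx   b1.vz   b2.x    b2.z    b2.vx   b2.vz   b3.x    b3.z    b3.vx   b3.vz 
     71  0.2971   +0.000  +0.022  +0.000  +0.000   -0.083  +0.061  -0.105  +0.005   -0.152  +0.048  -0.172  -0.045
    142  0.5941   +0.000  +0.022  +0.000  +0.000   -0.114  +0.059  +0.105  -0.027   -0.166  +0.043  -0.001  +0.001
    213  0.8912   +0.000  +0.022  +0.000  +0.000   -0.107  +0.057  +0.054  +0.032   -0.166  +0.043  +0.000  +0.000


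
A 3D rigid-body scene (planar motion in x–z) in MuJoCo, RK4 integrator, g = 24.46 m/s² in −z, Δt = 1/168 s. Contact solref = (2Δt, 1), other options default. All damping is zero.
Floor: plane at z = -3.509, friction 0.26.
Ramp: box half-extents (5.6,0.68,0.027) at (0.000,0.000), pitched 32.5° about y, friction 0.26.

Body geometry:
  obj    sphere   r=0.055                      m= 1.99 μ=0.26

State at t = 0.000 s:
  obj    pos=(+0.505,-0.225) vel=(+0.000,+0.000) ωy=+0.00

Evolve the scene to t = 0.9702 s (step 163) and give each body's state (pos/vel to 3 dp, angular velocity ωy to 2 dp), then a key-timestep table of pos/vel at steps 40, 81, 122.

State at t = 0.9702 s:
  obj    pos=(+4.232,-2.599) vel=(+7.682,-4.894) ωy=+165.55

Key-timestep trajectory:
   step    t(s)  obj.x    obj.z    obj.vx   obj.vz 
     40  0.2381   +0.730  -0.368  +1.886  -1.201
     81  0.4821   +1.426  -0.811  +3.818  -2.432
    122  0.7262   +2.593  -1.555  +5.750  -3.663


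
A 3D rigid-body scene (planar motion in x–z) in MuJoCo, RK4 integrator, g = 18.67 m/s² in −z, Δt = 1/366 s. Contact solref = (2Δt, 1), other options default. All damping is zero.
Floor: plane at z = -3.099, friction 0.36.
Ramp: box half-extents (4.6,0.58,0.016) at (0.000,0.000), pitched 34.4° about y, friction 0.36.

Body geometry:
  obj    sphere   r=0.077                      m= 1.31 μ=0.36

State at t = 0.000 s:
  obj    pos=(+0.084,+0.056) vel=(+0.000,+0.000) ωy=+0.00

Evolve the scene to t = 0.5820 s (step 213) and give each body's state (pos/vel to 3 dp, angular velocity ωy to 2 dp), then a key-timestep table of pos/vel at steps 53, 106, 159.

State at t = 0.5820 s:
  obj    pos=(+1.137,-0.666) vel=(+3.618,-2.477) ωy=+56.93

Key-timestep trajectory:
   step    t(s)  obj.x    obj.z    obj.vx   obj.vz 
     53  0.1448   +0.149  +0.011  +0.900  -0.617
    106  0.2896   +0.345  -0.123  +1.801  -1.233
    159  0.4344   +0.670  -0.346  +2.701  -1.849


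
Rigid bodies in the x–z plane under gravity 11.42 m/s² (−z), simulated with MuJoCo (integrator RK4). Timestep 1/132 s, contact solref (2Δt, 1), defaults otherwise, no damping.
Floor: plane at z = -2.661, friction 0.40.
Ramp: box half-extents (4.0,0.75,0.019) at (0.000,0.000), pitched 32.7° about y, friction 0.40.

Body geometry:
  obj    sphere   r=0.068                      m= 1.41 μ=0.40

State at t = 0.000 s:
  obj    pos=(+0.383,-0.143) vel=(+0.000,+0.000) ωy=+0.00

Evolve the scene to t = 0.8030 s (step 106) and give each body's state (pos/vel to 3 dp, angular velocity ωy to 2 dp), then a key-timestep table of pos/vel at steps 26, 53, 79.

State at t = 0.8030 s:
  obj    pos=(+1.579,-0.910) vel=(+2.978,-1.912) ωy=+52.03

Key-timestep trajectory:
   step    t(s)  obj.x    obj.z    obj.vx   obj.vz 
     26  0.1970   +0.455  -0.189  +0.731  -0.469
     53  0.4015   +0.682  -0.335  +1.489  -0.956
     79  0.5985   +1.047  -0.569  +2.219  -1.425


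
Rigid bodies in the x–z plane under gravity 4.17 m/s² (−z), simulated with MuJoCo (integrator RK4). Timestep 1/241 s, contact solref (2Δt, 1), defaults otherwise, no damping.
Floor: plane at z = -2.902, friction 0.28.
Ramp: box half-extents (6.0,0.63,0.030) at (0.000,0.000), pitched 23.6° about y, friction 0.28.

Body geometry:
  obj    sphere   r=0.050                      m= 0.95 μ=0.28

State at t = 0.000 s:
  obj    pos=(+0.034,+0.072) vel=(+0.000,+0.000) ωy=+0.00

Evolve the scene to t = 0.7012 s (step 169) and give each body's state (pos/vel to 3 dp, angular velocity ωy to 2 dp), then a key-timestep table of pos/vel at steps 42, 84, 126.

State at t = 0.7012 s:
  obj    pos=(+0.303,-0.045) vel=(+0.766,-0.335) ωy=+16.72

Key-timestep trajectory:
   step    t(s)  obj.x    obj.z    obj.vx   obj.vz 
     42  0.1743   +0.051  +0.065  +0.190  -0.083
     84  0.3485   +0.101  +0.043  +0.381  -0.166
    126  0.5228   +0.184  +0.007  +0.571  -0.250


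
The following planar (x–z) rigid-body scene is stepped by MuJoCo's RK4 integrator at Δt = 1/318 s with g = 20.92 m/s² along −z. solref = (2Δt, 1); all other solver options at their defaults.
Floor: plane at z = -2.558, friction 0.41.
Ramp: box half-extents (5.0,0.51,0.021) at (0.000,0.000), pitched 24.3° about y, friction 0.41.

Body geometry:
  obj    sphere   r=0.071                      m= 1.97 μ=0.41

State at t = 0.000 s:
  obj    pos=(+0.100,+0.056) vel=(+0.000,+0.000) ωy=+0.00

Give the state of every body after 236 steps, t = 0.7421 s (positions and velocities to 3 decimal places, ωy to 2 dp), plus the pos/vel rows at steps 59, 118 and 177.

State at t = 0.7421 s:
  obj    pos=(+1.643,-0.641) vel=(+4.159,-1.878) ωy=+64.27

Key-timestep trajectory:
   step    t(s)  obj.x    obj.z    obj.vx   obj.vz 
     59  0.1855   +0.196  +0.012  +1.040  -0.470
    118  0.3711   +0.486  -0.118  +2.080  -0.939
    177  0.5566   +0.968  -0.336  +3.120  -1.409


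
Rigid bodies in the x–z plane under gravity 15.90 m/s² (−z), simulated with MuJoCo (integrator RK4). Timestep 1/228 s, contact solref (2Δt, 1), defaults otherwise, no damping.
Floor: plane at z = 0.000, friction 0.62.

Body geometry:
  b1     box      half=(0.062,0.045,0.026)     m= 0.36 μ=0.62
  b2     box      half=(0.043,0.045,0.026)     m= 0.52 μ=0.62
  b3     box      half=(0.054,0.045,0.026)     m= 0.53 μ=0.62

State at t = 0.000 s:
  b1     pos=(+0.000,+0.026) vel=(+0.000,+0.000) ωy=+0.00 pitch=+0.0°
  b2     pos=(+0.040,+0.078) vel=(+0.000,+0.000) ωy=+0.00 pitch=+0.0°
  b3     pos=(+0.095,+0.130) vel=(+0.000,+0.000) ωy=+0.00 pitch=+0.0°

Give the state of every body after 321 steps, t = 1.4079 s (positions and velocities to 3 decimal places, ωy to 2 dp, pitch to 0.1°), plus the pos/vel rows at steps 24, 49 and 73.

State at t = 1.4079 s:
  b1     pos=(+0.000,+0.026) vel=(+0.000,+0.000) ωy=+0.00 pitch=+0.0°
  b2     pos=(+0.040,+0.078) vel=(+0.000,+0.000) ωy=+0.00 pitch=+0.0°
  b3     pos=(+0.119,+0.054) vel=(+0.000,+0.000) ωy=+0.00 pitch=+90.0°

Key-timestep trajectory:
   step    t(s)  b1.x    b1.z    b1.vx   b1.vz   b2.x    b2.z    b2.vx   b2.vz   b3.x    b3.z    b3.vx   b3.vz 
     24  0.1053   +0.000  +0.026  +0.000  +0.000   +0.040  +0.078  +0.000  +0.000   +0.108  +0.118  +0.219  -0.339
     49  0.2149   +0.000  +0.026  +0.000  +0.000   +0.040  +0.078  +0.000  +0.000   +0.121  +0.055  -0.163  -0.017
     73  0.3202   +0.000  +0.026  +0.000  +0.000   +0.040  +0.078  +0.000  +0.000   +0.120  +0.054  +0.004  +0.020


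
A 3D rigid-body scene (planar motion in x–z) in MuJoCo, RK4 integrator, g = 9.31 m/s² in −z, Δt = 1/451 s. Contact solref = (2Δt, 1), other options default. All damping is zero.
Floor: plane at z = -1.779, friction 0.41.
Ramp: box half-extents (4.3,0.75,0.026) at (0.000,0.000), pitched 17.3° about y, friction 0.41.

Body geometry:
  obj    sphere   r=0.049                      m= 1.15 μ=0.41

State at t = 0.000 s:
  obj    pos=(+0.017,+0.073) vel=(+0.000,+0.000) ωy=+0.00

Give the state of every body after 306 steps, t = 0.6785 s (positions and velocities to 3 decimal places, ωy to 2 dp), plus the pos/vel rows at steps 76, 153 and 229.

State at t = 0.6785 s:
  obj    pos=(+0.452,-0.062) vel=(+1.281,-0.399) ωy=+27.38

Key-timestep trajectory:
   step    t(s)  obj.x    obj.z    obj.vx   obj.vz 
     76  0.1685   +0.044  +0.065  +0.318  -0.099
    153  0.3392   +0.126  +0.039  +0.641  -0.200
    229  0.5078   +0.260  -0.003  +0.959  -0.299


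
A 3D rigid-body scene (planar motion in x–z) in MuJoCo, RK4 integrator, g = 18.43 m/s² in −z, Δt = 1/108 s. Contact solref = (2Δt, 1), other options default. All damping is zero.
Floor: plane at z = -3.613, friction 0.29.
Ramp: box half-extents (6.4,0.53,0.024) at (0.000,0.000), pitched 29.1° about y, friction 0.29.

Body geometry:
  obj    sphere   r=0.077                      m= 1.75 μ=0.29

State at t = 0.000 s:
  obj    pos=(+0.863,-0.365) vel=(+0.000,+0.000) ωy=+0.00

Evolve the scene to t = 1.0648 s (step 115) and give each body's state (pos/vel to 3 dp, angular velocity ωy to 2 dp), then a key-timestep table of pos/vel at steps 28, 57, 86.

State at t = 1.0648 s:
  obj    pos=(+4.035,-2.130) vel=(+5.957,-3.316) ωy=+88.51

Key-timestep trajectory:
   step    t(s)  obj.x    obj.z    obj.vx   obj.vz 
     28  0.2593   +1.051  -0.470  +1.451  -0.808
     57  0.5278   +1.643  -0.799  +2.953  -1.644
     86  0.7963   +2.637  -1.352  +4.455  -2.480
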